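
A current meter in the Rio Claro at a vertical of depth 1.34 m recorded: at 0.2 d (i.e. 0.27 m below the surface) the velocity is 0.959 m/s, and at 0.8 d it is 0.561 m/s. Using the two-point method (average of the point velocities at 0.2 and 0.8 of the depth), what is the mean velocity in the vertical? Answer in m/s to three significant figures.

0.760 m/s

v̄ = (0.959 + 0.561) / 2 = 0.7600 m/s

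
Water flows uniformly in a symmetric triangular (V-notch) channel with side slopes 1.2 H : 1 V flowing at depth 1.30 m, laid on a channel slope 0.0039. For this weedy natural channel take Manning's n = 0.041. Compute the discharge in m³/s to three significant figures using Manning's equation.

1.94 m³/s

A = z·y² = 1.2×1.30² = 2.028 m²
P = 2y√(1+z²) = 2×1.30×√(1+1.2²) = 4.061 m
R = A/P = 2.028/4.061 = 0.4993 m
Q = (1/n)·A·R^(2/3)·S^(1/2) = (1/0.041) × 2.028 × 0.4993^(2/3) × 0.0039^(1/2) = 1.944 m³/s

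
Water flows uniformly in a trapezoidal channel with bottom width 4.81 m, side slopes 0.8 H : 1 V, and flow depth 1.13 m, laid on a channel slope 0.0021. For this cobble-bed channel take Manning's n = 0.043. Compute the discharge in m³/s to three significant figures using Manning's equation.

6.12 m³/s

A = (b + z·y)·y = (4.81 + 0.8×1.13)×1.13 = 6.457 m²
P = b + 2y√(1+z²) = 4.81 + 2×1.13×√(1+0.8²) = 7.704 m
R = A/P = 6.457/7.704 = 0.8381 m
Q = (1/n)·A·R^(2/3)·S^(1/2) = (1/0.043) × 6.457 × 0.8381^(2/3) × 0.0021^(1/2) = 6.117 m³/s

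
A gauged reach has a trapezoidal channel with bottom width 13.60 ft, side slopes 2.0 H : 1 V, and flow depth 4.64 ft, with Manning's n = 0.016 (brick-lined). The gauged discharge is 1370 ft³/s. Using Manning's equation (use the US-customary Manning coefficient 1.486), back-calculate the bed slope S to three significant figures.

A = (b + z·y)·y = (13.60 + 2.0×4.64)×4.64 = 106.2 ft²
P = b + 2y√(1+z²) = 13.60 + 2×4.64×√(1+2.0²) = 34.35 ft
R = A/P = 106.2/34.35 = 3.091 ft
S = (Q·n / (1.486·A·R^(2/3)))² = (1370×0.016 / (1.486×106.2×2.122))² = 0.004289

0.00429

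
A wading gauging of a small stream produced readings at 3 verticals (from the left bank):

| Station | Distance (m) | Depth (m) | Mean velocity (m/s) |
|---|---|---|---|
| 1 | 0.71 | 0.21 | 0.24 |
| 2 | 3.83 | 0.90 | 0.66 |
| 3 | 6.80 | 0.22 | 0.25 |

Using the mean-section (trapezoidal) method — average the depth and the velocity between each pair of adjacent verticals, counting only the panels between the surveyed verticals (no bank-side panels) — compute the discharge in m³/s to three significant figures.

1.54 m³/s

Panel 1-2: Δb = 3.12 m, d̄ = (0.21+0.90)/2 = 0.555, v̄ = (0.24+0.66)/2 = 0.45 → q = 3.12×0.555×0.45 = 0.7792 m³/s
Panel 2-3: Δb = 2.97 m, d̄ = (0.90+0.22)/2 = 0.56, v̄ = (0.66+0.25)/2 = 0.455 → q = 2.97×0.56×0.455 = 0.7568 m³/s
Q = Σ q = 1.536 m³/s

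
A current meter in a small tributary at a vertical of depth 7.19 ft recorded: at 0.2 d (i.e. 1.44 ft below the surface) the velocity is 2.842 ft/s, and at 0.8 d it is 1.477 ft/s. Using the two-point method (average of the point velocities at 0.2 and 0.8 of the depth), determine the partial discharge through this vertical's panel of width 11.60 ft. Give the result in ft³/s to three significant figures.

v̄ = (2.842 + 1.477) / 2 = 2.160 ft/s
q = v̄ × d × w = 2.160 × 7.19 × 11.60 = 180.1 ft³/s

180 ft³/s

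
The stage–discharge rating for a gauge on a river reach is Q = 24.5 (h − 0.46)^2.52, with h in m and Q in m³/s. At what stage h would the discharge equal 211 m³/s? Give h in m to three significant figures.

2.81 m

h − h₀ = (Q/C)^(1/b) = (211/24.5)^(1/2.52) = 2.350 m
h = 0.46 + 2.350 = 2.810 m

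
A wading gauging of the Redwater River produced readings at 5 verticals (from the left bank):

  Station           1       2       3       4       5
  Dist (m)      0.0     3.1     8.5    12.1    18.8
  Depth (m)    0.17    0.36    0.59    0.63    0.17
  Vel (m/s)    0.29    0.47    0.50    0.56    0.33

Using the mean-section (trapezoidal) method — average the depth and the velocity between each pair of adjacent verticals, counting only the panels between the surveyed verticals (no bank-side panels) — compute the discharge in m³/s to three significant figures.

3.91 m³/s

Panel 1-2: Δb = 3.1 m, d̄ = (0.17+0.36)/2 = 0.265, v̄ = (0.29+0.47)/2 = 0.38 → q = 3.1×0.265×0.38 = 0.3122 m³/s
Panel 2-3: Δb = 5.4 m, d̄ = (0.36+0.59)/2 = 0.475, v̄ = (0.47+0.50)/2 = 0.485 → q = 5.4×0.475×0.485 = 1.244 m³/s
Panel 3-4: Δb = 3.6 m, d̄ = (0.59+0.63)/2 = 0.61, v̄ = (0.50+0.56)/2 = 0.53 → q = 3.6×0.61×0.53 = 1.164 m³/s
Panel 4-5: Δb = 6.7 m, d̄ = (0.63+0.17)/2 = 0.4, v̄ = (0.56+0.33)/2 = 0.445 → q = 6.7×0.4×0.445 = 1.193 m³/s
Q = Σ q = 3.913 m³/s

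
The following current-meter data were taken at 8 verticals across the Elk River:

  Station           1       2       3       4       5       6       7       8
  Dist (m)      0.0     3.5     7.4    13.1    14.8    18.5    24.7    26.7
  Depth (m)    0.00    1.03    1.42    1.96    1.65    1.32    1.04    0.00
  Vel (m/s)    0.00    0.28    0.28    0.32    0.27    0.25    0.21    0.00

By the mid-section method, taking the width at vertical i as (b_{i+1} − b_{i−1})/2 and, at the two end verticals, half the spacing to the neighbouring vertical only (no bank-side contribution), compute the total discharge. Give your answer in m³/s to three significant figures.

w_2 = (7.4 − 0.0)/2 = 3.7 m; q_2 = 0.28 × 1.03 × 3.7 = 1.067 m³/s
w_3 = (13.1 − 3.5)/2 = 4.8 m; q_3 = 0.28 × 1.42 × 4.8 = 1.908 m³/s
w_4 = (14.8 − 7.4)/2 = 3.7 m; q_4 = 0.32 × 1.96 × 3.7 = 2.321 m³/s
w_5 = (18.5 − 13.1)/2 = 2.7 m; q_5 = 0.27 × 1.65 × 2.7 = 1.203 m³/s
w_6 = (24.7 − 14.8)/2 = 4.95 m; q_6 = 0.25 × 1.32 × 4.95 = 1.634 m³/s
w_7 = (26.7 − 18.5)/2 = 4.1 m; q_7 = 0.21 × 1.04 × 4.1 = 0.8954 m³/s
Stations 1, 8 contribute zero (depth or velocity is 0).
Q = Σ qᵢ = 9.028 m³/s

9.03 m³/s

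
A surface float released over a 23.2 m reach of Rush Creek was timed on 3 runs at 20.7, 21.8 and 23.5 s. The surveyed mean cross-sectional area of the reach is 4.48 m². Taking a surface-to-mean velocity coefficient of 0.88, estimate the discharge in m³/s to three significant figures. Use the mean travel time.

t̄ = (20.7 + 21.8 + 23.5) / 3 = 22 s
v_surface = L / t̄ = 23.2 / 22 = 1.055 m/s
v_mean = 0.88 × 1.055 = 0.9280 m/s
Q = A × v_mean = 4.48 × 0.9280 = 4.157 m³/s

4.16 m³/s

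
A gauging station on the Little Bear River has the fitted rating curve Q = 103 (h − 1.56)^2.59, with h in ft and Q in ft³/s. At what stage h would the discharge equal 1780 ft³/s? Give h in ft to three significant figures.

4.56 ft

h − h₀ = (Q/C)^(1/b) = (1780/103)^(1/2.59) = 3.005 ft
h = 1.56 + 3.005 = 4.565 ft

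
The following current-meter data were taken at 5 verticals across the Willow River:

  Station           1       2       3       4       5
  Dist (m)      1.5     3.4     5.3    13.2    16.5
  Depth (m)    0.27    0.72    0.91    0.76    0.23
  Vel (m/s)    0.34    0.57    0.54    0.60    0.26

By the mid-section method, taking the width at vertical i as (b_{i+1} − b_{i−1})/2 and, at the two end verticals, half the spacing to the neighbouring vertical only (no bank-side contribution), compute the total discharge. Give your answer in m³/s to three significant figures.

w_1 = (3.4 − 1.5)/2 = 0.95 m; q_1 = 0.34 × 0.27 × 0.95 = 0.08721 m³/s
w_2 = (5.3 − 1.5)/2 = 1.9 m; q_2 = 0.57 × 0.72 × 1.9 = 0.7798 m³/s
w_3 = (13.2 − 3.4)/2 = 4.9 m; q_3 = 0.54 × 0.91 × 4.9 = 2.408 m³/s
w_4 = (16.5 − 5.3)/2 = 5.6 m; q_4 = 0.60 × 0.76 × 5.6 = 2.554 m³/s
w_5 = (16.5 − 13.2)/2 = 1.65 m; q_5 = 0.26 × 0.23 × 1.65 = 0.09867 m³/s
Q = Σ qᵢ = 5.927 m³/s

5.93 m³/s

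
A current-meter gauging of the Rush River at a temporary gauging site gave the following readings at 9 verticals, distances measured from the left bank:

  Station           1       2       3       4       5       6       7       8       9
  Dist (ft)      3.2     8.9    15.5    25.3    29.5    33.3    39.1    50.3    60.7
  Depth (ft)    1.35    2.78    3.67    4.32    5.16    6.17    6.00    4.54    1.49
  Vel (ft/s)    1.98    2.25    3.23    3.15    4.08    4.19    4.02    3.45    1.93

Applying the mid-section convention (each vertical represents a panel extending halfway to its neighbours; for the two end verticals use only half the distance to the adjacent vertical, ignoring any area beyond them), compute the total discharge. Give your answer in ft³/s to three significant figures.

w_1 = (8.9 − 3.2)/2 = 2.85 ft; q_1 = 1.98 × 1.35 × 2.85 = 7.618 ft³/s
w_2 = (15.5 − 3.2)/2 = 6.15 ft; q_2 = 2.25 × 2.78 × 6.15 = 38.47 ft³/s
w_3 = (25.3 − 8.9)/2 = 8.2 ft; q_3 = 3.23 × 3.67 × 8.2 = 97.20 ft³/s
w_4 = (29.5 − 15.5)/2 = 7 ft; q_4 = 3.15 × 4.32 × 7 = 95.26 ft³/s
w_5 = (33.3 − 25.3)/2 = 4 ft; q_5 = 4.08 × 5.16 × 4 = 84.21 ft³/s
w_6 = (39.1 − 29.5)/2 = 4.8 ft; q_6 = 4.19 × 6.17 × 4.8 = 124.1 ft³/s
w_7 = (50.3 − 33.3)/2 = 8.5 ft; q_7 = 4.02 × 6.00 × 8.5 = 205.0 ft³/s
w_8 = (60.7 − 39.1)/2 = 10.8 ft; q_8 = 3.45 × 4.54 × 10.8 = 169.2 ft³/s
w_9 = (60.7 − 50.3)/2 = 5.2 ft; q_9 = 1.93 × 1.49 × 5.2 = 14.95 ft³/s
Q = Σ qᵢ = 836.0 ft³/s

836 ft³/s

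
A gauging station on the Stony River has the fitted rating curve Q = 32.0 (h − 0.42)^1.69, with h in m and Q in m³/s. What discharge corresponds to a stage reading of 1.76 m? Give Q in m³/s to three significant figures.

Q = 32.0 × (1.76 − 0.42)^1.69 = 32.0 × 1.34^1.69 = 52.48 m³/s

52.5 m³/s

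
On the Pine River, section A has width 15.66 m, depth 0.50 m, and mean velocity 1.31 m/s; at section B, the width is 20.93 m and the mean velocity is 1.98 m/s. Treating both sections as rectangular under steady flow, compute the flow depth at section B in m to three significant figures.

0.248 m

Q = A₁V₁ = (15.66×0.50) × 1.31 = 10.26 m³/s
d₂ = Q/(b₂ V₂) = 10.26/(20.93×1.98) = 0.2475 m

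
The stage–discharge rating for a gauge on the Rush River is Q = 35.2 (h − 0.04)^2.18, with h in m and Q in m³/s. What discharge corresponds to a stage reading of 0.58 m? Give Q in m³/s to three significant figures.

9.19 m³/s

Q = 35.2 × (0.58 − 0.04)^2.18 = 35.2 × 0.54^2.18 = 9.187 m³/s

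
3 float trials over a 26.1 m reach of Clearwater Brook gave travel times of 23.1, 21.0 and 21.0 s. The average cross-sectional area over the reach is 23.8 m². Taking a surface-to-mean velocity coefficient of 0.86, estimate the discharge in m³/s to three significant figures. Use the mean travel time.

24.6 m³/s

t̄ = (23.1 + 21.0 + 21.0) / 3 = 21.7 s
v_surface = L / t̄ = 26.1 / 21.7 = 1.203 m/s
v_mean = 0.86 × 1.203 = 1.034 m/s
Q = A × v_mean = 23.8 × 1.034 = 24.62 m³/s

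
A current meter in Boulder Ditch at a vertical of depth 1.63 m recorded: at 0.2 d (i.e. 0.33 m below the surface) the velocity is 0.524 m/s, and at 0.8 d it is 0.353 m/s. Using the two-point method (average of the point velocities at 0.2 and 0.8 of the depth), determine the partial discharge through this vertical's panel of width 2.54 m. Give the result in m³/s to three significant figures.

v̄ = (0.524 + 0.353) / 2 = 0.4385 m/s
q = v̄ × d × w = 0.4385 × 1.63 × 2.54 = 1.815 m³/s

1.82 m³/s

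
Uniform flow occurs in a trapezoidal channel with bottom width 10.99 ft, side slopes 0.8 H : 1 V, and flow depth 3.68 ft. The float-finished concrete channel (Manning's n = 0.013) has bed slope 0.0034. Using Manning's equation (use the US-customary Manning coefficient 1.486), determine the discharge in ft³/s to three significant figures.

632 ft³/s

A = (b + z·y)·y = (10.99 + 0.8×3.68)×3.68 = 51.28 ft²
P = b + 2y√(1+z²) = 10.99 + 2×3.68×√(1+0.8²) = 20.42 ft
R = A/P = 51.28/20.42 = 2.512 ft
Q = (1.486/n)·A·R^(2/3)·S^(1/2) = (1.486/0.013) × 51.28 × 2.512^(2/3) × 0.0034^(1/2) = 631.5 ft³/s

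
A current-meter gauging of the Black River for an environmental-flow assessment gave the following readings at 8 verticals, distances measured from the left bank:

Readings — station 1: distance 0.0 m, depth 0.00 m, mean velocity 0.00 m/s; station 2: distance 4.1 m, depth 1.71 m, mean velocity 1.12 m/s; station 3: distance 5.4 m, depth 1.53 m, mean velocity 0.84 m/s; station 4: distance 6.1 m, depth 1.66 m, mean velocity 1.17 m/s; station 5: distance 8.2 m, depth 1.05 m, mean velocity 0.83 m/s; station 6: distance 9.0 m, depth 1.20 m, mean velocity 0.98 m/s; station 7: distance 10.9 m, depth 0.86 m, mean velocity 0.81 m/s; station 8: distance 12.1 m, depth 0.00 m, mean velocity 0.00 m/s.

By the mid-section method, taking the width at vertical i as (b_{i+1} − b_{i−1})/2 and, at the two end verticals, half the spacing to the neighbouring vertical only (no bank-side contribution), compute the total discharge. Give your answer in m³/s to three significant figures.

w_2 = (5.4 − 0.0)/2 = 2.7 m; q_2 = 1.12 × 1.71 × 2.7 = 5.171 m³/s
w_3 = (6.1 − 4.1)/2 = 1 m; q_3 = 0.84 × 1.53 × 1 = 1.285 m³/s
w_4 = (8.2 − 5.4)/2 = 1.4 m; q_4 = 1.17 × 1.66 × 1.4 = 2.719 m³/s
w_5 = (9.0 − 6.1)/2 = 1.45 m; q_5 = 0.83 × 1.05 × 1.45 = 1.264 m³/s
w_6 = (10.9 − 8.2)/2 = 1.35 m; q_6 = 0.98 × 1.20 × 1.35 = 1.588 m³/s
w_7 = (12.1 − 9.0)/2 = 1.55 m; q_7 = 0.81 × 0.86 × 1.55 = 1.080 m³/s
Stations 1, 8 contribute zero (depth or velocity is 0).
Q = Σ qᵢ = 13.11 m³/s

13.1 m³/s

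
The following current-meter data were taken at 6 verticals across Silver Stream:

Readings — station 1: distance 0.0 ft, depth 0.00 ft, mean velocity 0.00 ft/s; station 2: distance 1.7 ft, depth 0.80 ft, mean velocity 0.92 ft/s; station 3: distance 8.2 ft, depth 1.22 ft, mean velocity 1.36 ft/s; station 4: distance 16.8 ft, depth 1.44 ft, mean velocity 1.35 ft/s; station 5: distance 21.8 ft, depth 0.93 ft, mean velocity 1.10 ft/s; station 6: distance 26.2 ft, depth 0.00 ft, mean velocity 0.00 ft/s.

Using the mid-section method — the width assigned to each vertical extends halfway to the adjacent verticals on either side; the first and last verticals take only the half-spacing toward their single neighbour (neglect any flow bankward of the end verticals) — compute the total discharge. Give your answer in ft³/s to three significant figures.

w_2 = (8.2 − 0.0)/2 = 4.1 ft; q_2 = 0.92 × 0.80 × 4.1 = 3.018 ft³/s
w_3 = (16.8 − 1.7)/2 = 7.55 ft; q_3 = 1.36 × 1.22 × 7.55 = 12.53 ft³/s
w_4 = (21.8 − 8.2)/2 = 6.8 ft; q_4 = 1.35 × 1.44 × 6.8 = 13.22 ft³/s
w_5 = (26.2 − 16.8)/2 = 4.7 ft; q_5 = 1.10 × 0.93 × 4.7 = 4.808 ft³/s
Stations 1, 6 contribute zero (depth or velocity is 0).
Q = Σ qᵢ = 33.57 ft³/s

33.6 ft³/s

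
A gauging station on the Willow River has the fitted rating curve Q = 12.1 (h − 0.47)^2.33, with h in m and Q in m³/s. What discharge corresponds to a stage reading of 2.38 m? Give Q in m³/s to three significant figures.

54.7 m³/s

Q = 12.1 × (2.38 − 0.47)^2.33 = 12.1 × 1.91^2.33 = 54.65 m³/s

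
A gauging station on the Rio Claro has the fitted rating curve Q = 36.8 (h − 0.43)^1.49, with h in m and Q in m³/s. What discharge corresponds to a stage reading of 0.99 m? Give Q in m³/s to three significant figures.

15.5 m³/s

Q = 36.8 × (0.99 − 0.43)^1.49 = 36.8 × 0.56^1.49 = 15.51 m³/s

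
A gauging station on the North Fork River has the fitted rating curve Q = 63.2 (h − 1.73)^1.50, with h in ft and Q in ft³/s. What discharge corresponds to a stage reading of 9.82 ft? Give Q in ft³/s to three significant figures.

1450 ft³/s

Q = 63.2 × (9.82 − 1.73)^1.50 = 63.2 × 8.09^1.50 = 1454 ft³/s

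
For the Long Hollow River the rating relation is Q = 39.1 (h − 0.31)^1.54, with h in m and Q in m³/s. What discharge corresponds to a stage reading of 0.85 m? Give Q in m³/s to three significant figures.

15.1 m³/s

Q = 39.1 × (0.85 − 0.31)^1.54 = 39.1 × 0.54^1.54 = 15.14 m³/s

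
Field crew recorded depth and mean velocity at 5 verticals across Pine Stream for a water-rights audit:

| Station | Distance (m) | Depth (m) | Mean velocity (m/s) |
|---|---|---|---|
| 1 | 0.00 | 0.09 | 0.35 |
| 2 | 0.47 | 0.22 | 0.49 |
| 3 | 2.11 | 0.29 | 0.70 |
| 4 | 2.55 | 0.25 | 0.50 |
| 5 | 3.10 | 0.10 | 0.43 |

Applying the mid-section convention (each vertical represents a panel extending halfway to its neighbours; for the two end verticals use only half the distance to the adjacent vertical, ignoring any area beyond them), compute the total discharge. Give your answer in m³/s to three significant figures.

w_1 = (0.47 − 0.00)/2 = 0.235 m; q_1 = 0.35 × 0.09 × 0.235 = 0.007403 m³/s
w_2 = (2.11 − 0.00)/2 = 1.055 m; q_2 = 0.49 × 0.22 × 1.055 = 0.1137 m³/s
w_3 = (2.55 − 0.47)/2 = 1.04 m; q_3 = 0.70 × 0.29 × 1.04 = 0.2111 m³/s
w_4 = (3.10 − 2.11)/2 = 0.495 m; q_4 = 0.50 × 0.25 × 0.495 = 0.06188 m³/s
w_5 = (3.10 − 2.55)/2 = 0.275 m; q_5 = 0.43 × 0.10 × 0.275 = 0.01183 m³/s
Q = Σ qᵢ = 0.4060 m³/s

0.406 m³/s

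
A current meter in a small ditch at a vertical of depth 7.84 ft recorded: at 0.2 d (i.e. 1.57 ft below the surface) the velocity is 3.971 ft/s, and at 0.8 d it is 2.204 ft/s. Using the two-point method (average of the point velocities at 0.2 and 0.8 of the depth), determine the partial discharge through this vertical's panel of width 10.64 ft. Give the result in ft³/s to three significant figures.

258 ft³/s

v̄ = (3.971 + 2.204) / 2 = 3.088 ft/s
q = v̄ × d × w = 3.088 × 7.84 × 10.64 = 257.6 ft³/s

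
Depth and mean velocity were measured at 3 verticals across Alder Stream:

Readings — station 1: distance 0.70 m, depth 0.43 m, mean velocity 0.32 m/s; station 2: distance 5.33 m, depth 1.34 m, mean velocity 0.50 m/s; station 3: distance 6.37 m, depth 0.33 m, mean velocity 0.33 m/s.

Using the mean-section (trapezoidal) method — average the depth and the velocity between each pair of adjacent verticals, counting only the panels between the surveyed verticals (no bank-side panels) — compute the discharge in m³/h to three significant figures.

7350 m³/h

Panel 1-2: Δb = 4.63 m, d̄ = (0.43+1.34)/2 = 0.885, v̄ = (0.32+0.50)/2 = 0.41 → q = 4.63×0.885×0.41 = 1.680 m³/s
Panel 2-3: Δb = 1.04 m, d̄ = (1.34+0.33)/2 = 0.835, v̄ = (0.50+0.33)/2 = 0.415 → q = 1.04×0.835×0.415 = 0.3604 m³/s
Q = Σ q = 2.040 m³/s
= 2.040 × 3600 = 7345 m³/h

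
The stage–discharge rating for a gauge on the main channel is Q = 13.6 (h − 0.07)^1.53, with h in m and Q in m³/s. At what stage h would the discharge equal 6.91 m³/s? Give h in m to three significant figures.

h − h₀ = (Q/C)^(1/b) = (6.91/13.6)^(1/1.53) = 0.6424 m
h = 0.07 + 0.6424 = 0.7124 m

0.712 m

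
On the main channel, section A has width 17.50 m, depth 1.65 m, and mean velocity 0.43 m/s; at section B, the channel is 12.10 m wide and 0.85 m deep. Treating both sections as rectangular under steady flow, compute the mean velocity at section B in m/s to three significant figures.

1.21 m/s

Q = A₁V₁ = (17.50×1.65) × 0.43 = 12.42 m³/s
A₂ = 12.10 × 0.85 = 10.29 m²
V₂ = Q/A₂ = 12.42/10.29 = 1.207 m/s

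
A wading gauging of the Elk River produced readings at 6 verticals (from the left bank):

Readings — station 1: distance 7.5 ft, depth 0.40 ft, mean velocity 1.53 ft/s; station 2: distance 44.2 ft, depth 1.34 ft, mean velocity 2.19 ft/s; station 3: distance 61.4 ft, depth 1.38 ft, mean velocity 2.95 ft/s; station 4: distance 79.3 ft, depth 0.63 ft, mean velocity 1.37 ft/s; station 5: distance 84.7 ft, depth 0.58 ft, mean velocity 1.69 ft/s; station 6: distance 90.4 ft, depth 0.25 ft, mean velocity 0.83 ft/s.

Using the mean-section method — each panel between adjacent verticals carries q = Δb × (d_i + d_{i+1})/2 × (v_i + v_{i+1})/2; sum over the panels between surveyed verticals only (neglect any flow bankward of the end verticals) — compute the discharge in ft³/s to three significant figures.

166 ft³/s

Panel 1-2: Δb = 36.7 ft, d̄ = (0.40+1.34)/2 = 0.87, v̄ = (1.53+2.19)/2 = 1.86 → q = 36.7×0.87×1.86 = 59.39 ft³/s
Panel 2-3: Δb = 17.2 ft, d̄ = (1.34+1.38)/2 = 1.36, v̄ = (2.19+2.95)/2 = 2.57 → q = 17.2×1.36×2.57 = 60.12 ft³/s
Panel 3-4: Δb = 17.9 ft, d̄ = (1.38+0.63)/2 = 1.005, v̄ = (2.95+1.37)/2 = 2.16 → q = 17.9×1.005×2.16 = 38.86 ft³/s
Panel 4-5: Δb = 5.4 ft, d̄ = (0.63+0.58)/2 = 0.605, v̄ = (1.37+1.69)/2 = 1.53 → q = 5.4×0.605×1.53 = 4.999 ft³/s
Panel 5-6: Δb = 5.7 ft, d̄ = (0.58+0.25)/2 = 0.415, v̄ = (1.69+0.83)/2 = 1.26 → q = 5.7×0.415×1.26 = 2.981 ft³/s
Q = Σ q = 166.3 ft³/s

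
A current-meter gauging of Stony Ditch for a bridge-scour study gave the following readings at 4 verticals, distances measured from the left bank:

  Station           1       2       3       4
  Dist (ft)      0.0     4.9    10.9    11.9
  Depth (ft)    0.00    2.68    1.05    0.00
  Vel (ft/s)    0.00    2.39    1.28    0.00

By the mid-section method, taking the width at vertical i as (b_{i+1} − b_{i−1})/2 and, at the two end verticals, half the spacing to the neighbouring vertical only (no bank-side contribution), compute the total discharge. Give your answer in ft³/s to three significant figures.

39.6 ft³/s

w_2 = (10.9 − 0.0)/2 = 5.45 ft; q_2 = 2.39 × 2.68 × 5.45 = 34.91 ft³/s
w_3 = (11.9 − 4.9)/2 = 3.5 ft; q_3 = 1.28 × 1.05 × 3.5 = 4.704 ft³/s
Stations 1, 4 contribute zero (depth or velocity is 0).
Q = Σ qᵢ = 39.61 ft³/s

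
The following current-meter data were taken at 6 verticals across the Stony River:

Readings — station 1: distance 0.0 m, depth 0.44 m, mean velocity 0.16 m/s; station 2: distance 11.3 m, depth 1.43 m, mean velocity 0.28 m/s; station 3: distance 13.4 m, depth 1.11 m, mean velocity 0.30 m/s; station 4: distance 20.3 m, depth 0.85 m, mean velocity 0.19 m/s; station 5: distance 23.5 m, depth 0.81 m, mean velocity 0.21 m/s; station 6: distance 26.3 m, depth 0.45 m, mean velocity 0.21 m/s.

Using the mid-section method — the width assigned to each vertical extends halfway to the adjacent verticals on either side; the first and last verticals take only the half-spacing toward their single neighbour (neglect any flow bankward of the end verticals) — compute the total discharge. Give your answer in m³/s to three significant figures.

w_1 = (11.3 − 0.0)/2 = 5.65 m; q_1 = 0.16 × 0.44 × 5.65 = 0.3978 m³/s
w_2 = (13.4 − 0.0)/2 = 6.7 m; q_2 = 0.28 × 1.43 × 6.7 = 2.683 m³/s
w_3 = (20.3 − 11.3)/2 = 4.5 m; q_3 = 0.30 × 1.11 × 4.5 = 1.499 m³/s
w_4 = (23.5 − 13.4)/2 = 5.05 m; q_4 = 0.19 × 0.85 × 5.05 = 0.8156 m³/s
w_5 = (26.3 − 20.3)/2 = 3 m; q_5 = 0.21 × 0.81 × 3 = 0.5103 m³/s
w_6 = (26.3 − 23.5)/2 = 1.4 m; q_6 = 0.21 × 0.45 × 1.4 = 0.1323 m³/s
Q = Σ qᵢ = 6.037 m³/s

6.04 m³/s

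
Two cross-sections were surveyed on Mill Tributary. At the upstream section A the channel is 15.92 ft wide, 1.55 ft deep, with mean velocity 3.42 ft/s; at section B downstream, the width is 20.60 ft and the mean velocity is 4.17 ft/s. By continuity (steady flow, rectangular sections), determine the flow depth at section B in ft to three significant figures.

0.982 ft

Q = A₁V₁ = (15.92×1.55) × 3.42 = 84.39 ft³/s
d₂ = Q/(b₂ V₂) = 84.39/(20.60×4.17) = 0.9824 ft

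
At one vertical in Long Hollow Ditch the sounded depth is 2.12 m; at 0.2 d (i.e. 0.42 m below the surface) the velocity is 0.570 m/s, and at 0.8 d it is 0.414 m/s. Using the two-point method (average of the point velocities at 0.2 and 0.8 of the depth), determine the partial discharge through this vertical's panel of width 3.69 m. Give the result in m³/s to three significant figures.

v̄ = (0.570 + 0.414) / 2 = 0.4920 m/s
q = v̄ × d × w = 0.4920 × 2.12 × 3.69 = 3.849 m³/s

3.85 m³/s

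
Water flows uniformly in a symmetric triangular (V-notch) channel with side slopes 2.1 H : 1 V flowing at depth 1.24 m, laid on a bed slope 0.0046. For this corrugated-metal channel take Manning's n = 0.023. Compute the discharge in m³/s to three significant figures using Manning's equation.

A = z·y² = 2.1×1.24² = 3.229 m²
P = 2y√(1+z²) = 2×1.24×√(1+2.1²) = 5.768 m
R = A/P = 3.229/5.768 = 0.5598 m
Q = (1/n)·A·R^(2/3)·S^(1/2) = (1/0.023) × 3.229 × 0.5598^(2/3) × 0.0046^(1/2) = 6.467 m³/s

6.47 m³/s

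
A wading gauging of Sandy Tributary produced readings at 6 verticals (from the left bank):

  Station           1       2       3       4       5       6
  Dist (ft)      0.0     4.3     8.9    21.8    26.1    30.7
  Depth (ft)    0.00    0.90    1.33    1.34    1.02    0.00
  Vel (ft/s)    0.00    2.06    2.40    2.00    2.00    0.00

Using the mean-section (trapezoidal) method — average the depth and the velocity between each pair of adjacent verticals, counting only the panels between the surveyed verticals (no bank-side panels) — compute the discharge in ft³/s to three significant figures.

Panel 1-2: Δb = 4.3 ft, d̄ = (0.00+0.90)/2 = 0.45, v̄ = (0.00+2.06)/2 = 1.03 → q = 4.3×0.45×1.03 = 1.993 ft³/s
Panel 2-3: Δb = 4.6 ft, d̄ = (0.90+1.33)/2 = 1.115, v̄ = (2.06+2.40)/2 = 2.23 → q = 4.6×1.115×2.23 = 11.44 ft³/s
Panel 3-4: Δb = 12.9 ft, d̄ = (1.33+1.34)/2 = 1.335, v̄ = (2.40+2.00)/2 = 2.2 → q = 12.9×1.335×2.2 = 37.89 ft³/s
Panel 4-5: Δb = 4.3 ft, d̄ = (1.34+1.02)/2 = 1.18, v̄ = (2.00+2.00)/2 = 2 → q = 4.3×1.18×2 = 10.15 ft³/s
Panel 5-6: Δb = 4.6 ft, d̄ = (1.02+0.00)/2 = 0.51, v̄ = (2.00+0.00)/2 = 1 → q = 4.6×0.51×1 = 2.346 ft³/s
Q = Σ q = 63.81 ft³/s

63.8 ft³/s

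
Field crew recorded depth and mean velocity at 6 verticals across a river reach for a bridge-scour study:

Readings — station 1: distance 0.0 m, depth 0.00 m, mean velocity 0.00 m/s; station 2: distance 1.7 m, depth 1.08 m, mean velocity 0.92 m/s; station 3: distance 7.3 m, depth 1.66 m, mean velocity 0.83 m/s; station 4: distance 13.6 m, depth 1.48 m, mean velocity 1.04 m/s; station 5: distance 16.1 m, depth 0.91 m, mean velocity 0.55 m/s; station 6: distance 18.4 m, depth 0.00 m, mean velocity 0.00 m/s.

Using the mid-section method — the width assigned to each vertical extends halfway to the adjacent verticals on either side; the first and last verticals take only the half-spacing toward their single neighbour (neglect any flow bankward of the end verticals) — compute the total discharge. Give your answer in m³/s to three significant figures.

19.8 m³/s

w_2 = (7.3 − 0.0)/2 = 3.65 m; q_2 = 0.92 × 1.08 × 3.65 = 3.627 m³/s
w_3 = (13.6 − 1.7)/2 = 5.95 m; q_3 = 0.83 × 1.66 × 5.95 = 8.198 m³/s
w_4 = (16.1 − 7.3)/2 = 4.4 m; q_4 = 1.04 × 1.48 × 4.4 = 6.772 m³/s
w_5 = (18.4 − 13.6)/2 = 2.4 m; q_5 = 0.55 × 0.91 × 2.4 = 1.201 m³/s
Stations 1, 6 contribute zero (depth or velocity is 0).
Q = Σ qᵢ = 19.80 m³/s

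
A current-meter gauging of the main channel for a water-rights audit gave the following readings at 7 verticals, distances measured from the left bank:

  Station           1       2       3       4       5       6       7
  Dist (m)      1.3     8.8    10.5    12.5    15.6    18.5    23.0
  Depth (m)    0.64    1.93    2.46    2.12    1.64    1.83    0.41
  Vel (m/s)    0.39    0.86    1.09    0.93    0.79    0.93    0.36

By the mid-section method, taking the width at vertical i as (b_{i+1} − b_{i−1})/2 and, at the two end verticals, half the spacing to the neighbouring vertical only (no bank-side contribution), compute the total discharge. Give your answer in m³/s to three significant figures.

29.1 m³/s

w_1 = (8.8 − 1.3)/2 = 3.75 m; q_1 = 0.39 × 0.64 × 3.75 = 0.9360 m³/s
w_2 = (10.5 − 1.3)/2 = 4.6 m; q_2 = 0.86 × 1.93 × 4.6 = 7.635 m³/s
w_3 = (12.5 − 8.8)/2 = 1.85 m; q_3 = 1.09 × 2.46 × 1.85 = 4.961 m³/s
w_4 = (15.6 − 10.5)/2 = 2.55 m; q_4 = 0.93 × 2.12 × 2.55 = 5.028 m³/s
w_5 = (18.5 − 12.5)/2 = 3 m; q_5 = 0.79 × 1.64 × 3 = 3.887 m³/s
w_6 = (23.0 − 15.6)/2 = 3.7 m; q_6 = 0.93 × 1.83 × 3.7 = 6.297 m³/s
w_7 = (23.0 − 18.5)/2 = 2.25 m; q_7 = 0.36 × 0.41 × 2.25 = 0.3321 m³/s
Q = Σ qᵢ = 29.08 m³/s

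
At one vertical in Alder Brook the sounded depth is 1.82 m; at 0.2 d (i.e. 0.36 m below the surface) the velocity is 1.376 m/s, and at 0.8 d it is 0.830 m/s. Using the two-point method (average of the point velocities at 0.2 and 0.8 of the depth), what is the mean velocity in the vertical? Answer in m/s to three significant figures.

1.10 m/s

v̄ = (1.376 + 0.830) / 2 = 1.103 m/s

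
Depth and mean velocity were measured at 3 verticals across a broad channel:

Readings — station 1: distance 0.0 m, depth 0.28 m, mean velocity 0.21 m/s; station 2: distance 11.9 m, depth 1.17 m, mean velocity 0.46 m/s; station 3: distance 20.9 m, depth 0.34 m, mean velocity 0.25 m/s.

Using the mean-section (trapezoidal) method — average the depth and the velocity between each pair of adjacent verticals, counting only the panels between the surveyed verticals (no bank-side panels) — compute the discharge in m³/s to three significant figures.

5.30 m³/s

Panel 1-2: Δb = 11.9 m, d̄ = (0.28+1.17)/2 = 0.725, v̄ = (0.21+0.46)/2 = 0.335 → q = 11.9×0.725×0.335 = 2.890 m³/s
Panel 2-3: Δb = 9 m, d̄ = (1.17+0.34)/2 = 0.755, v̄ = (0.46+0.25)/2 = 0.355 → q = 9×0.755×0.355 = 2.412 m³/s
Q = Σ q = 5.302 m³/s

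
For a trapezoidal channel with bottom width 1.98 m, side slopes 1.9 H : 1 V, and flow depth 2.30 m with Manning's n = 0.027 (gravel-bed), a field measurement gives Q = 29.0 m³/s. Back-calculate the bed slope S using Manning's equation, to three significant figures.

A = (b + z·y)·y = (1.98 + 1.9×2.30)×2.30 = 14.61 m²
P = b + 2y√(1+z²) = 1.98 + 2×2.30×√(1+1.9²) = 11.86 m
R = A/P = 14.61/11.86 = 1.232 m
S = (Q·n / (1·A·R^(2/3)))² = (29.0×0.027 / (1×14.61×1.149))² = 0.002177

0.00218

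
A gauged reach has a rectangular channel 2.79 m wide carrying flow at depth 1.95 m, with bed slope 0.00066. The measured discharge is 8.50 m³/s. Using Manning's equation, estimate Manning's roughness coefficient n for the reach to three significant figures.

A = b·y = 2.79 × 1.95 = 5.441 m²
P = b + 2y = 2.79 + 2×1.95 = 6.690 m
R = A/P = 5.441/6.690 = 0.8132 m
n = (1/Q)·A·R^(2/3)·S^(1/2) = (1/8.50) × 5.441 × 0.8712 × 0.02569 = 0.01433

0.0143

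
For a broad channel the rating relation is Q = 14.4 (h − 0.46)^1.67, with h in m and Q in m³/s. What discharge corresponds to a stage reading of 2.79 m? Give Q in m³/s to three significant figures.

59.1 m³/s

Q = 14.4 × (2.79 − 0.46)^1.67 = 14.4 × 2.33^1.67 = 59.14 m³/s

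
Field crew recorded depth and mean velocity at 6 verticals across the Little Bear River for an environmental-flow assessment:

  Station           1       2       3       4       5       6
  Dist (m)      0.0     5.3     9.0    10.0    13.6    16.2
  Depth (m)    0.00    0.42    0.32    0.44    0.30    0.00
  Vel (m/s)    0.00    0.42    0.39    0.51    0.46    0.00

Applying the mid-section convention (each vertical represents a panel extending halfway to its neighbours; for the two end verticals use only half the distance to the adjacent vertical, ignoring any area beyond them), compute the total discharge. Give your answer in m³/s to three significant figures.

w_2 = (9.0 − 0.0)/2 = 4.5 m; q_2 = 0.42 × 0.42 × 4.5 = 0.7938 m³/s
w_3 = (10.0 − 5.3)/2 = 2.35 m; q_3 = 0.39 × 0.32 × 2.35 = 0.2933 m³/s
w_4 = (13.6 − 9.0)/2 = 2.3 m; q_4 = 0.51 × 0.44 × 2.3 = 0.5161 m³/s
w_5 = (16.2 − 10.0)/2 = 3.1 m; q_5 = 0.46 × 0.30 × 3.1 = 0.4278 m³/s
Stations 1, 6 contribute zero (depth or velocity is 0).
Q = Σ qᵢ = 2.031 m³/s

2.03 m³/s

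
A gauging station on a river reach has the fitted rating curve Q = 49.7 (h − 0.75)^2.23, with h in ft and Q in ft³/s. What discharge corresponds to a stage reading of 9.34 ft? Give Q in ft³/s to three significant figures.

6010 ft³/s

Q = 49.7 × (9.34 − 0.75)^2.23 = 49.7 × 8.59^2.23 = 6014 ft³/s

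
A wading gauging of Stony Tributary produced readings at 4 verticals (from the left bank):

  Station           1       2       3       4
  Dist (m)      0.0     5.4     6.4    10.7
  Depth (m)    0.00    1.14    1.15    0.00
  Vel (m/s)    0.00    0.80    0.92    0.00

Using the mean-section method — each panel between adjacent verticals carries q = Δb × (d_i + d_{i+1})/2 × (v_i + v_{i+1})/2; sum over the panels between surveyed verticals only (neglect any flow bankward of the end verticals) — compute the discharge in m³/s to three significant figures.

3.35 m³/s

Panel 1-2: Δb = 5.4 m, d̄ = (0.00+1.14)/2 = 0.57, v̄ = (0.00+0.80)/2 = 0.4 → q = 5.4×0.57×0.4 = 1.231 m³/s
Panel 2-3: Δb = 1 m, d̄ = (1.14+1.15)/2 = 1.145, v̄ = (0.80+0.92)/2 = 0.86 → q = 1×1.145×0.86 = 0.9847 m³/s
Panel 3-4: Δb = 4.3 m, d̄ = (1.15+0.00)/2 = 0.575, v̄ = (0.92+0.00)/2 = 0.46 → q = 4.3×0.575×0.46 = 1.137 m³/s
Q = Σ q = 3.353 m³/s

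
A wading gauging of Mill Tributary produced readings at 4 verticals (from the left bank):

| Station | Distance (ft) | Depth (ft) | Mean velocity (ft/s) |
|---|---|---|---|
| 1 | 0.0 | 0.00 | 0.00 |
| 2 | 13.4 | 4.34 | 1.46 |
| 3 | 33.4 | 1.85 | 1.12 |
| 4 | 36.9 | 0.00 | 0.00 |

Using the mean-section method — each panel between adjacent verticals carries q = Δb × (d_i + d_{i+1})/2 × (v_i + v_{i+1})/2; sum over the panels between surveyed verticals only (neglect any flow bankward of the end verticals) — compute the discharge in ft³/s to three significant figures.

Panel 1-2: Δb = 13.4 ft, d̄ = (0.00+4.34)/2 = 2.17, v̄ = (0.00+1.46)/2 = 0.73 → q = 13.4×2.17×0.73 = 21.23 ft³/s
Panel 2-3: Δb = 20 ft, d̄ = (4.34+1.85)/2 = 3.095, v̄ = (1.46+1.12)/2 = 1.29 → q = 20×3.095×1.29 = 79.85 ft³/s
Panel 3-4: Δb = 3.5 ft, d̄ = (1.85+0.00)/2 = 0.925, v̄ = (1.12+0.00)/2 = 0.56 → q = 3.5×0.925×0.56 = 1.813 ft³/s
Q = Σ q = 102.9 ft³/s

103 ft³/s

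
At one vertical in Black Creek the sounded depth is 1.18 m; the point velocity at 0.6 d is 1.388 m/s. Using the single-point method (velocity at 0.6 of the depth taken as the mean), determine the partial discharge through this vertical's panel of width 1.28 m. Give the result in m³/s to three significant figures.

2.10 m³/s

v̄ = v₀.₆ = 1.388 m/s
q = v̄ × d × w = 1.388 × 1.18 × 1.28 = 2.096 m³/s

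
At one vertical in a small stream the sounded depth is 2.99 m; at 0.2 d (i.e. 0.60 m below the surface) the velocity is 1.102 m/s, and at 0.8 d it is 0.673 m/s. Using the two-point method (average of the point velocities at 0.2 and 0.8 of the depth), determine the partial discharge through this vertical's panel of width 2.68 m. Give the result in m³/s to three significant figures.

7.11 m³/s

v̄ = (1.102 + 0.673) / 2 = 0.8875 m/s
q = v̄ × d × w = 0.8875 × 2.99 × 2.68 = 7.112 m³/s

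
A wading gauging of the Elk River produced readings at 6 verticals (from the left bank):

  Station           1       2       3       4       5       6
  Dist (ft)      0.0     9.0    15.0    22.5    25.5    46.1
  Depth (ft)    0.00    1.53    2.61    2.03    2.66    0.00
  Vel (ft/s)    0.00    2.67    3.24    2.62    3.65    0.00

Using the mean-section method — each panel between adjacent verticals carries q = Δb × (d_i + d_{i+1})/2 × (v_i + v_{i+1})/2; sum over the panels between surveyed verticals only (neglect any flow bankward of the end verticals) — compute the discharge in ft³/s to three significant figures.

Panel 1-2: Δb = 9 ft, d̄ = (0.00+1.53)/2 = 0.765, v̄ = (0.00+2.67)/2 = 1.335 → q = 9×0.765×1.335 = 9.191 ft³/s
Panel 2-3: Δb = 6 ft, d̄ = (1.53+2.61)/2 = 2.07, v̄ = (2.67+3.24)/2 = 2.955 → q = 6×2.07×2.955 = 36.70 ft³/s
Panel 3-4: Δb = 7.5 ft, d̄ = (2.61+2.03)/2 = 2.32, v̄ = (3.24+2.62)/2 = 2.93 → q = 7.5×2.32×2.93 = 50.98 ft³/s
Panel 4-5: Δb = 3 ft, d̄ = (2.03+2.66)/2 = 2.345, v̄ = (2.62+3.65)/2 = 3.135 → q = 3×2.345×3.135 = 22.05 ft³/s
Panel 5-6: Δb = 20.6 ft, d̄ = (2.66+0.00)/2 = 1.33, v̄ = (3.65+0.00)/2 = 1.825 → q = 20.6×1.33×1.825 = 50.00 ft³/s
Q = Σ q = 168.9 ft³/s

169 ft³/s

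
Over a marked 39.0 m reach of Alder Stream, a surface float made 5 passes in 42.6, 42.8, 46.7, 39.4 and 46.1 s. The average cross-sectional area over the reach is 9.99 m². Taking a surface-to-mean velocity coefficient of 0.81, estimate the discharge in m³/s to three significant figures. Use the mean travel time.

t̄ = (42.6 + 42.8 + 46.7 + 39.4 + 46.1) / 5 = 43.52 s
v_surface = L / t̄ = 39.0 / 43.52 = 0.8961 m/s
v_mean = 0.81 × 0.8961 = 0.7259 m/s
Q = A × v_mean = 9.99 × 0.7259 = 7.251 m³/s

7.25 m³/s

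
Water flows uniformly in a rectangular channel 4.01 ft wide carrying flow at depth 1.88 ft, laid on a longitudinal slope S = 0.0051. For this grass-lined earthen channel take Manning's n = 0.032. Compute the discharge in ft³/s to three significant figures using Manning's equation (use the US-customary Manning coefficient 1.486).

A = b·y = 4.01 × 1.88 = 7.539 ft²
P = b + 2y = 4.01 + 2×1.88 = 7.770 ft
R = A/P = 7.539/7.770 = 0.9702 ft
Q = (1.486/n)·A·R^(2/3)·S^(1/2) = (1.486/0.032) × 7.539 × 0.9702^(2/3) × 0.0051^(1/2) = 24.50 ft³/s

24.5 ft³/s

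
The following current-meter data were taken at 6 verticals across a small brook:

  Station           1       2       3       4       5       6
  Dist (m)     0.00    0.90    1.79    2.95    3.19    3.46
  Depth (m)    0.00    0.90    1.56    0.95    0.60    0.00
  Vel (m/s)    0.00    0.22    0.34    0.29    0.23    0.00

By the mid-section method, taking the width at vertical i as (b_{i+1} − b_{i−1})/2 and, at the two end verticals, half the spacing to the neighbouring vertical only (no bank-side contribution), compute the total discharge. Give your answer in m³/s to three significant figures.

w_2 = (1.79 − 0.00)/2 = 0.895 m; q_2 = 0.22 × 0.90 × 0.895 = 0.1772 m³/s
w_3 = (2.95 − 0.90)/2 = 1.025 m; q_3 = 0.34 × 1.56 × 1.025 = 0.5437 m³/s
w_4 = (3.19 − 1.79)/2 = 0.7 m; q_4 = 0.29 × 0.95 × 0.7 = 0.1929 m³/s
w_5 = (3.46 − 2.95)/2 = 0.255 m; q_5 = 0.23 × 0.60 × 0.255 = 0.03519 m³/s
Stations 1, 6 contribute zero (depth or velocity is 0).
Q = Σ qᵢ = 0.9489 m³/s

0.949 m³/s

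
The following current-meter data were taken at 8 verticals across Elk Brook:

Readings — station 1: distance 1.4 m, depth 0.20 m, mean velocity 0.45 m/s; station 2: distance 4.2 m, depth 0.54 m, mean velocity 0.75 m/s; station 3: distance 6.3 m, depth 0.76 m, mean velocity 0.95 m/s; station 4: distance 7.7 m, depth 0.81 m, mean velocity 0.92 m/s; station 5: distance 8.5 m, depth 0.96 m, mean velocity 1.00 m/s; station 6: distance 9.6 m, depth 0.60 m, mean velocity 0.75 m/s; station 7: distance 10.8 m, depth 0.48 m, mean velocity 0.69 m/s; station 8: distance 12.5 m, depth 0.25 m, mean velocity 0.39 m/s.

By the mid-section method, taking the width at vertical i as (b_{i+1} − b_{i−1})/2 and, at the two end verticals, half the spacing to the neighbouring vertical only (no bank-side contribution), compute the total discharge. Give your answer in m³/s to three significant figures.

w_1 = (4.2 − 1.4)/2 = 1.4 m; q_1 = 0.45 × 0.20 × 1.4 = 0.1260 m³/s
w_2 = (6.3 − 1.4)/2 = 2.45 m; q_2 = 0.75 × 0.54 × 2.45 = 0.9923 m³/s
w_3 = (7.7 − 4.2)/2 = 1.75 m; q_3 = 0.95 × 0.76 × 1.75 = 1.264 m³/s
w_4 = (8.5 − 6.3)/2 = 1.1 m; q_4 = 0.92 × 0.81 × 1.1 = 0.8197 m³/s
w_5 = (9.6 − 7.7)/2 = 0.95 m; q_5 = 1.00 × 0.96 × 0.95 = 0.9120 m³/s
w_6 = (10.8 − 8.5)/2 = 1.15 m; q_6 = 0.75 × 0.60 × 1.15 = 0.5175 m³/s
w_7 = (12.5 − 9.6)/2 = 1.45 m; q_7 = 0.69 × 0.48 × 1.45 = 0.4802 m³/s
w_8 = (12.5 − 10.8)/2 = 0.85 m; q_8 = 0.39 × 0.25 × 0.85 = 0.08288 m³/s
Q = Σ qᵢ = 5.194 m³/s

5.19 m³/s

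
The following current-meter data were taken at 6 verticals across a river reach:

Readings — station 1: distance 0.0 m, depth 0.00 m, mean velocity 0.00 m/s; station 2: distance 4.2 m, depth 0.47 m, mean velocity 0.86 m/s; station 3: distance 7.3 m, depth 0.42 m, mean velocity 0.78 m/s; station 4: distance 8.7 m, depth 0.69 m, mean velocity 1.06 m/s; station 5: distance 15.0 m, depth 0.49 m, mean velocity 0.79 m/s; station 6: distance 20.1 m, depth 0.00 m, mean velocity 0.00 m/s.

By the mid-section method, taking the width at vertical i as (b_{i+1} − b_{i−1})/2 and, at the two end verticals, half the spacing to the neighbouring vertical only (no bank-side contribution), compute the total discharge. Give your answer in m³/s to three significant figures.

w_2 = (7.3 − 0.0)/2 = 3.65 m; q_2 = 0.86 × 0.47 × 3.65 = 1.475 m³/s
w_3 = (8.7 − 4.2)/2 = 2.25 m; q_3 = 0.78 × 0.42 × 2.25 = 0.7371 m³/s
w_4 = (15.0 − 7.3)/2 = 3.85 m; q_4 = 1.06 × 0.69 × 3.85 = 2.816 m³/s
w_5 = (20.1 − 8.7)/2 = 5.7 m; q_5 = 0.79 × 0.49 × 5.7 = 2.206 m³/s
Stations 1, 6 contribute zero (depth or velocity is 0).
Q = Σ qᵢ = 7.235 m³/s

7.23 m³/s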